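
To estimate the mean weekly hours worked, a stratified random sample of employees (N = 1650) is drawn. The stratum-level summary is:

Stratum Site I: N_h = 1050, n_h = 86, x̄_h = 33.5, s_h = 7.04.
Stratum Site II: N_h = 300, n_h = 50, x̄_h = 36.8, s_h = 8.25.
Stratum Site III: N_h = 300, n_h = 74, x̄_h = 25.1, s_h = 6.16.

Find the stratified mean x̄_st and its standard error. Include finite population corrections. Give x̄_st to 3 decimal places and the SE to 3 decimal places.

x̄_st = Σ W_h x̄_h = (1050·33.5 + 300·36.8 + 300·25.1)/1650 = 32.57273
V̂(x̄_st) = Σ W_h² (1 − n_h/N_h) s_h²/n_h, with W_h = N_h/N and N = 1650:
  stratum Site I: (1050/1650)²·(1 − 86/1050)·7.04²/86 = 0.214262
  stratum Site II: (300/1650)²·(1 − 50/300)·8.25²/50 = 0.0375
  stratum Site III: (300/1650)²·(1 − 74/300)·6.16²/74 = 0.01277
V̂(x̄_st) = 0.264532
SE(x̄_st) = √0.264532 = 0.514327

x̄_st ≈ 32.573, SE ≈ 0.514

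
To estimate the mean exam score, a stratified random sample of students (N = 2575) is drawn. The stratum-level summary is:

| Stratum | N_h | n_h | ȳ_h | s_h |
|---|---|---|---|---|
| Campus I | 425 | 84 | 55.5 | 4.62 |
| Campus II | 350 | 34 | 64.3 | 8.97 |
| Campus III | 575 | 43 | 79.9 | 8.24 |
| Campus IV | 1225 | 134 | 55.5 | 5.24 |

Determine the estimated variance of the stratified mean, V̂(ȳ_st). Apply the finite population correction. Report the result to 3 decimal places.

V̂(ȳ_st) = Σ W_h² (1 − n_h/N_h) s_h²/n_h, with W_h = N_h/N and N = 2575:
  stratum Campus I: (425/2575)²·(1 − 84/425)·4.62²/84 = 0.00555384
  stratum Campus II: (350/2575)²·(1 − 34/350)·8.97²/34 = 0.0394736
  stratum Campus III: (575/2575)²·(1 − 43/575)·8.24²/43 = 0.0728469
  stratum Campus IV: (1225/2575)²·(1 − 134/1225)·5.24²/134 = 0.0413013
V̂(ȳ_st) = 0.159176

V̂(ȳ_st) ≈ 0.159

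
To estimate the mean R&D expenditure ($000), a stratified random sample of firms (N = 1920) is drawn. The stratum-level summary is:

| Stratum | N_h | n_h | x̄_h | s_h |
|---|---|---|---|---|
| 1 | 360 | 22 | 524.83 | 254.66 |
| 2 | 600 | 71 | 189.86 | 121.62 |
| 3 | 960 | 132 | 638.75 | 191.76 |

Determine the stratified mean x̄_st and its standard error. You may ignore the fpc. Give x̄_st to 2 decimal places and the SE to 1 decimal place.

x̄_st ≈ 477.11, SE ≈ 13.9

x̄_st = Σ W_h x̄_h = (360·524.83 + 600·189.86 + 960·638.75)/1920 = 477.11187
V̂(x̄_st) = Σ W_h² s_h²/n_h, with W_h = N_h/N and N = 1920:
  stratum 1: (360/1920)²·254.66²/22 = 103.634
  stratum 2: (600/1920)²·121.62²/71 = 20.3447
  stratum 3: (960/1920)²·191.76²/132 = 69.6437
V̂(x̄_st) = 193.622
SE(x̄_st) = √193.622 = 13.9148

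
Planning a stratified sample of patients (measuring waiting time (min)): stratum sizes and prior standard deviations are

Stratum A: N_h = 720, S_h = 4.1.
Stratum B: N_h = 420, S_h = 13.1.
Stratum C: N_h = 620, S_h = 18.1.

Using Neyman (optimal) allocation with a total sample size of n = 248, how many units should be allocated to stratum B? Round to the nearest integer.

69

Neyman allocation: n_h = n · N_h S_h / Σ N_i S_i, with n = 248.
  stratum A: N_h·S_h = 720·4.1 = 2952.00
  stratum B: N_h·S_h = 420·13.1 = 5502.00
  stratum C: N_h·S_h = 620·18.1 = 11222.00
Σ N_h S_h = 19676.00
n for stratum B = 248·5502.00/19676.00 = 69.348 → 69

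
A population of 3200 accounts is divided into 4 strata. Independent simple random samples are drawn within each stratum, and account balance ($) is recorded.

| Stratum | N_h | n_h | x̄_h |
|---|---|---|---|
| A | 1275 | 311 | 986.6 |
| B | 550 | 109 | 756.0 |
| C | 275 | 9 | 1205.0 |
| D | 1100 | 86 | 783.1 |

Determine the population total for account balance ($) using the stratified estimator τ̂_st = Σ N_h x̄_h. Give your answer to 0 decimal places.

τ̂_st ≈ 2866500

τ̂_st = Σ N_h x̄_h = 1275·986.6 + 550·756.0 + 275·1205.0 + 1100·783.1 = 2866500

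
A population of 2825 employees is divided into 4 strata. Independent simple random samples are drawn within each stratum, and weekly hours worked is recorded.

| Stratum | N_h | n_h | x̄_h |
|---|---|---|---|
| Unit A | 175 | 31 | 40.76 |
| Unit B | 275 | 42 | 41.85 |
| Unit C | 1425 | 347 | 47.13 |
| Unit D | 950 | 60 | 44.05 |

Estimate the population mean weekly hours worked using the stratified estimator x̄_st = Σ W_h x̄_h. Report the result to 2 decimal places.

N = Σ N_h = 2825. Stratum weights W_h = N_h/N.
x̄_st = (175·40.76 + 275·41.85 + 1425·47.13 + 950·44.05) / 2825 = 45.1857

x̄_st ≈ 45.19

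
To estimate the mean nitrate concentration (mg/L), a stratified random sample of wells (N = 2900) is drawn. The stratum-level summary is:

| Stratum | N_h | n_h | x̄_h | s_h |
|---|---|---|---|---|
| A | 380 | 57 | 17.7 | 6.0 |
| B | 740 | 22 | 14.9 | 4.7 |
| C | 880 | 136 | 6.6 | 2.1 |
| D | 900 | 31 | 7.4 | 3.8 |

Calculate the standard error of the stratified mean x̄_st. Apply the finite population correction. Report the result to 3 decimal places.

SE(x̄_st) ≈ 0.344

V̂(x̄_st) = Σ W_h² (1 − n_h/N_h) s_h²/n_h, with W_h = N_h/N and N = 2900:
  stratum A: (380/2900)²·(1 − 57/380)·6.0²/57 = 0.0092176
  stratum B: (740/2900)²·(1 − 22/740)·4.7²/22 = 0.0634356
  stratum C: (880/2900)²·(1 − 136/880)·2.1²/136 = 0.00252441
  stratum D: (900/2900)²·(1 − 31/900)·3.8²/31 = 0.0433183
V̂(x̄_st) = 0.118496
SE(x̄_st) = √0.118496 = 0.344232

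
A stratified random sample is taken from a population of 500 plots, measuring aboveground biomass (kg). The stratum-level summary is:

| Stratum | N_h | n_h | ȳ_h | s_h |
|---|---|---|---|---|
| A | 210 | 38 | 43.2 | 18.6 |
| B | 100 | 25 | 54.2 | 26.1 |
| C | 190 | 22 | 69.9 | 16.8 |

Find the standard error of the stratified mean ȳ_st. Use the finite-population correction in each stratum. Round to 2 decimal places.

V̂(ȳ_st) = Σ W_h² (1 − n_h/N_h) s_h²/n_h, with W_h = N_h/N and N = 500:
  stratum A: (210/500)²·(1 − 38/210)·18.6²/38 = 1.31538
  stratum B: (100/500)²·(1 − 25/100)·26.1²/25 = 0.817452
  stratum C: (190/500)²·(1 − 22/190)·16.8²/22 = 1.63802
V̂(ȳ_st) = 3.77085
SE(ȳ_st) = √3.77085 = 1.94187

SE(ȳ_st) ≈ 1.94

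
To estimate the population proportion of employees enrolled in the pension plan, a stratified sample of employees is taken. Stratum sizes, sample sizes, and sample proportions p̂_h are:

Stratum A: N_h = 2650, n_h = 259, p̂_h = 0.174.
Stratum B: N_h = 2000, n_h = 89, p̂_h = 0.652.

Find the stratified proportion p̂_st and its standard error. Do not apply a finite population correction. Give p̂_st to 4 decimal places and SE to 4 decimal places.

p̂_st ≈ 0.3796, SE ≈ 0.0256

N = 4650; stratum weights W_h = N_h/N.
p̂_st = Σ W_h p̂_h = (2650·0.174 + 2000·0.652)/4650 = 0.37959
V̂(p̂_st) = Σ W_h² p̂_h(1−p̂_h)/(n_h−1):
  stratum A: (2650/4650)²·0.174·0.826/258 = 0.000180924
  stratum B: (2000/4650)²·0.652·0.348/88 = 0.000476978
V̂(p̂_st) = 0.000657902; SE = √V̂ = 0.0256496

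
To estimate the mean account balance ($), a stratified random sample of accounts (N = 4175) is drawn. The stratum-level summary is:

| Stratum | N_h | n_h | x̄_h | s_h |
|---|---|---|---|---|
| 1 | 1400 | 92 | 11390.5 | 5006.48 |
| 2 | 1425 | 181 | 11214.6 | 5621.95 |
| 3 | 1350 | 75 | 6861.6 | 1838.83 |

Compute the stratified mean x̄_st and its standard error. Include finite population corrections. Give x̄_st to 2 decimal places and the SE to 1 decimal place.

x̄_st ≈ 9866.03, SE ≈ 225.5

x̄_st = Σ W_h x̄_h = (1400·11390.5 + 1425·11214.6 + 1350·6861.6)/4175 = 9866.02754
V̂(x̄_st) = Σ W_h² (1 − n_h/N_h) s_h²/n_h, with W_h = N_h/N and N = 4175:
  stratum 1: (1400/4175)²·(1 − 92/1400)·5006.48²/92 = 28622
  stratum 2: (1425/4175)²·(1 − 181/1425)·5621.95²/181 = 17759
  stratum 3: (1350/4175)²·(1 − 75/1350)·1838.83²/75 = 4451.98
V̂(x̄_st) = 50832.9
SE(x̄_st) = √50832.9 = 225.462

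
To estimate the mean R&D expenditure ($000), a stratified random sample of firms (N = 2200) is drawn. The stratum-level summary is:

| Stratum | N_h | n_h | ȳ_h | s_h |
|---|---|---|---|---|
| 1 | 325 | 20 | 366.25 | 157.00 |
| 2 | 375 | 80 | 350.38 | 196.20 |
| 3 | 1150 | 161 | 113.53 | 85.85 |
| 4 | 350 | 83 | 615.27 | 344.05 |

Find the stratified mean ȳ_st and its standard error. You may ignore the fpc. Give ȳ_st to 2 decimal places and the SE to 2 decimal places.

ȳ_st ≈ 271.06, SE ≈ 9.46

ȳ_st = Σ W_h ȳ_h = (325·366.25 + 375·350.38 + 1150·113.53 + 350·615.27)/2200 = 271.05807
V̂(ȳ_st) = Σ W_h² s_h²/n_h, with W_h = N_h/N and N = 2200:
  stratum 1: (325/2200)²·157.00²/20 = 26.8962
  stratum 2: (375/2200)²·196.20²/80 = 13.9806
  stratum 3: (1150/2200)²·85.85²/161 = 12.5085
  stratum 4: (350/2200)²·344.05²/83 = 36.0957
V̂(ȳ_st) = 89.481
SE(ȳ_st) = √89.481 = 9.45944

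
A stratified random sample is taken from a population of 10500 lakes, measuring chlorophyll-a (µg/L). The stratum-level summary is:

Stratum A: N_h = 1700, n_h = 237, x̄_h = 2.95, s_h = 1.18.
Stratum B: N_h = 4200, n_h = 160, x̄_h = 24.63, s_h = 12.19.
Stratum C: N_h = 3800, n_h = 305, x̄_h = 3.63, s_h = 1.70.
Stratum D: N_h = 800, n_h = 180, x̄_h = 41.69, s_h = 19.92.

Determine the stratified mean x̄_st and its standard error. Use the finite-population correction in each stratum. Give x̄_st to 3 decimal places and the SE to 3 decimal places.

x̄_st ≈ 14.820, SE ≈ 0.393

x̄_st = Σ W_h x̄_h = (1700·2.95 + 4200·24.63 + 3800·3.63 + 800·41.69)/10500 = 14.81971
V̂(x̄_st) = Σ W_h² (1 − n_h/N_h) s_h²/n_h, with W_h = N_h/N and N = 10500:
  stratum A: (1700/10500)²·(1 − 237/1700)·1.18²/237 = 0.000132535
  stratum B: (4200/10500)²·(1 − 160/4200)·12.19²/160 = 0.142935
  stratum C: (3800/10500)²·(1 − 305/3800)·1.70²/305 = 0.00114143
  stratum D: (800/10500)²·(1 − 180/800)·19.92²/180 = 0.00991766
V̂(x̄_st) = 0.154127
SE(x̄_st) = √0.154127 = 0.39259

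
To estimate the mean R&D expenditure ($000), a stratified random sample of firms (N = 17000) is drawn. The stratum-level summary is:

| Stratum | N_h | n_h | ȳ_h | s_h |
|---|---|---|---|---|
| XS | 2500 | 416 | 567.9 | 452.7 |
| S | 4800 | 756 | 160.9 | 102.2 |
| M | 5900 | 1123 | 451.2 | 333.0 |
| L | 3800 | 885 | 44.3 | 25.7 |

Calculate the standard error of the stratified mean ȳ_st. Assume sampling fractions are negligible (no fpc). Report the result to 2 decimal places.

SE(ȳ_st) ≈ 4.87

V̂(ȳ_st) = Σ W_h² s_h²/n_h, with W_h = N_h/N and N = 17000:
  stratum XS: (2500/17000)²·452.7²/416 = 10.6539
  stratum S: (4800/17000)²·102.2²/756 = 1.10145
  stratum M: (5900/17000)²·333.0²/1123 = 11.8936
  stratum L: (3800/17000)²·25.7²/885 = 0.03729
V̂(ȳ_st) = 23.6863
SE(ȳ_st) = √23.6863 = 4.86686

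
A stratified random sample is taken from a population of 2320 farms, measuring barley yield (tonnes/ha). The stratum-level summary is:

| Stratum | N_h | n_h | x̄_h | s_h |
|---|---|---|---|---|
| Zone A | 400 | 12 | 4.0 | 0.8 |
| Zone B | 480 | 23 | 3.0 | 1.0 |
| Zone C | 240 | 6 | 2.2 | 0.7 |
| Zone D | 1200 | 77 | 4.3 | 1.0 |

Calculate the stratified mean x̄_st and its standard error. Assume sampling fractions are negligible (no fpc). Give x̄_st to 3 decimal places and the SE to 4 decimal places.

x̄_st = Σ W_h x̄_h = (400·4.0 + 480·3.0 + 240·2.2 + 1200·4.3)/2320 = 3.76207
V̂(x̄_st) = Σ W_h² s_h²/n_h, with W_h = N_h/N and N = 2320:
  stratum Zone A: (400/2320)²·0.8²/12 = 0.00158541
  stratum Zone B: (480/2320)²·1.0²/23 = 0.00186114
  stratum Zone C: (240/2320)²·0.7²/6 = 0.00087396
  stratum Zone D: (1200/2320)²·1.0²/77 = 0.00347453
V̂(x̄_st) = 0.00779504
SE(x̄_st) = √0.00779504 = 0.0882895

x̄_st ≈ 3.762, SE ≈ 0.0883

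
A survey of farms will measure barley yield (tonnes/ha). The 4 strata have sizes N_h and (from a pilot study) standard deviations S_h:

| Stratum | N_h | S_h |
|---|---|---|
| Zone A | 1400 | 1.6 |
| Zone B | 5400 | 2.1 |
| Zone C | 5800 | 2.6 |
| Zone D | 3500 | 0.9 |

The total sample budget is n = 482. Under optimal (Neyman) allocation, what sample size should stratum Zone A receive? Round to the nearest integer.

Neyman allocation: n_h = n · N_h S_h / Σ N_i S_i, with n = 482.
  stratum Zone A: N_h·S_h = 1400·1.6 = 2240.00
  stratum Zone B: N_h·S_h = 5400·2.1 = 11340.00
  stratum Zone C: N_h·S_h = 5800·2.6 = 15080.00
  stratum Zone D: N_h·S_h = 3500·0.9 = 3150.00
Σ N_h S_h = 31810.00
n for stratum Zone A = 482·2240.00/31810.00 = 33.942 → 34

34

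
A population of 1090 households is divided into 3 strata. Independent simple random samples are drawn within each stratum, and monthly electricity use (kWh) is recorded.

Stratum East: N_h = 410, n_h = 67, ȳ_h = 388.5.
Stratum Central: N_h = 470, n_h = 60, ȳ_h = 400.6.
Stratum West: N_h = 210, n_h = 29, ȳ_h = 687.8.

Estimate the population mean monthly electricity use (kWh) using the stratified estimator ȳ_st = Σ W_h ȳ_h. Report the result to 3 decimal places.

ȳ_st ≈ 451.381

N = Σ N_h = 1090. Stratum weights W_h = N_h/N.
ȳ_st = (410·388.5 + 470·400.6 + 210·687.8) / 1090 = 451.38073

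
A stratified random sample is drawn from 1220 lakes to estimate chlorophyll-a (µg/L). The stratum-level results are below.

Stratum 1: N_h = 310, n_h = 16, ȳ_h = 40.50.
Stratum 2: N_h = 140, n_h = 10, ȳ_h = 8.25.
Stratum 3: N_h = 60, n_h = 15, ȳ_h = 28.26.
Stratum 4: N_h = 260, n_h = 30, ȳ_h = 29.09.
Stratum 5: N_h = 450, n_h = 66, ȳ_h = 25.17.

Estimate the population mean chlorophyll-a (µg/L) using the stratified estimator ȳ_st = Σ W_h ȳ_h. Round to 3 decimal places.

ȳ_st ≈ 28.111

N = Σ N_h = 1220. Stratum weights W_h = N_h/N.
ȳ_st = (310·40.50 + 140·8.25 + 60·28.26 + 260·29.09 + 450·25.17) / 1220 = 28.11107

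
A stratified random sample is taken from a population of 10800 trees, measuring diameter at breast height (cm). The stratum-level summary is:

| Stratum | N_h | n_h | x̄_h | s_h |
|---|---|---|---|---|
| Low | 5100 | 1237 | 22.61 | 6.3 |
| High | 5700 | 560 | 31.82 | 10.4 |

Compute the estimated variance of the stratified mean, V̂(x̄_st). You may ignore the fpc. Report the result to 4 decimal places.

V̂(x̄_st) ≈ 0.0610

V̂(x̄_st) = Σ W_h² s_h²/n_h, with W_h = N_h/N and N = 10800:
  stratum Low: (5100/10800)²·6.3²/1237 = 0.00715491
  stratum High: (5700/10800)²·10.4²/560 = 0.0537998
V̂(x̄_st) = 0.0609547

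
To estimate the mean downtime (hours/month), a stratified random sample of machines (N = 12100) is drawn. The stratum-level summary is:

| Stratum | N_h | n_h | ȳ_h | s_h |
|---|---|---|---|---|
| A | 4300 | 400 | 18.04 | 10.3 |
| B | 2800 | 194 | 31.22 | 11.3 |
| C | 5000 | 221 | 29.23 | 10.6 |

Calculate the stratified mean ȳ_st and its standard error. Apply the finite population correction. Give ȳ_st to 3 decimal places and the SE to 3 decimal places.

ȳ_st = Σ W_h ȳ_h = (4300·18.04 + 2800·31.22 + 5000·29.23)/12100 = 25.71388
V̂(ȳ_st) = Σ W_h² (1 − n_h/N_h) s_h²/n_h, with W_h = N_h/N and N = 12100:
  stratum A: (4300/12100)²·(1 − 400/4300)·10.3²/400 = 0.0303792
  stratum B: (2800/12100)²·(1 − 194/2800)·11.3²/194 = 0.0328032
  stratum C: (5000/12100)²·(1 − 221/5000)·10.6²/221 = 0.0829766
V̂(ȳ_st) = 0.146159
SE(ȳ_st) = √0.146159 = 0.382308

ȳ_st ≈ 25.714, SE ≈ 0.382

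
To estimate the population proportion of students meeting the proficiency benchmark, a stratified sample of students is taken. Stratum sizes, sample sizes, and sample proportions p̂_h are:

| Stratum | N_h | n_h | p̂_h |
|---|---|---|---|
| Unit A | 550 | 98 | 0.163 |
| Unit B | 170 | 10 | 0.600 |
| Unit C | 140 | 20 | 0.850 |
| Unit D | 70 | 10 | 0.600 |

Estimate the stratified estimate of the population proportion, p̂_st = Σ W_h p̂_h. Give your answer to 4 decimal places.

p̂_st ≈ 0.3792

N = 930; stratum weights W_h = N_h/N.
p̂_st = Σ W_h p̂_h = (550·0.163 + 170·0.600 + 140·0.850 + 70·0.600)/930 = 0.37919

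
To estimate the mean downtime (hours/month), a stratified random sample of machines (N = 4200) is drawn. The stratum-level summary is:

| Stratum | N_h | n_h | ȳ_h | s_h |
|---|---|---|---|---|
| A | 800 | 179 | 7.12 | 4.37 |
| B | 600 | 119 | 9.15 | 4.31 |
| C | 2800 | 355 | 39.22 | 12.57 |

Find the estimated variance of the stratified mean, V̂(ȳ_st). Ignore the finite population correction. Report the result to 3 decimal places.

V̂(ȳ_st) ≈ 0.205

V̂(ȳ_st) = Σ W_h² s_h²/n_h, with W_h = N_h/N and N = 4200:
  stratum A: (800/4200)²·4.37²/179 = 0.00387072
  stratum B: (600/4200)²·4.31²/119 = 0.00318575
  stratum C: (2800/4200)²·12.57²/355 = 0.197815
V̂(ȳ_st) = 0.204872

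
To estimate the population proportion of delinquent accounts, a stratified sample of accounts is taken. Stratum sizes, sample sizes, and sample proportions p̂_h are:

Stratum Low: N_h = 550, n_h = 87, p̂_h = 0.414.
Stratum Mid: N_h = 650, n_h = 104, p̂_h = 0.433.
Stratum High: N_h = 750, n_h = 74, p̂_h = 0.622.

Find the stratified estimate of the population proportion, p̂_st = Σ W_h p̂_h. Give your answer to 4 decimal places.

N = 1950; stratum weights W_h = N_h/N.
p̂_st = Σ W_h p̂_h = (550·0.414 + 650·0.433 + 750·0.622)/1950 = 0.50033

p̂_st ≈ 0.5003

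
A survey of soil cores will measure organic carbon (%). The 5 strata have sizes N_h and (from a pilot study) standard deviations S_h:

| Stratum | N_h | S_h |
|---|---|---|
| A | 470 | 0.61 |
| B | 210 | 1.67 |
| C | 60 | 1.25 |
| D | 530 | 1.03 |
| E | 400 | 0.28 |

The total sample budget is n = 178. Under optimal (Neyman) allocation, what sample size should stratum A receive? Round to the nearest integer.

37

Neyman allocation: n_h = n · N_h S_h / Σ N_i S_i, with n = 178.
  stratum A: N_h·S_h = 470·0.61 = 286.70
  stratum B: N_h·S_h = 210·1.67 = 350.70
  stratum C: N_h·S_h = 60·1.25 = 75.00
  stratum D: N_h·S_h = 530·1.03 = 545.90
  stratum E: N_h·S_h = 400·0.28 = 112.00
Σ N_h S_h = 1370.30
n for stratum A = 178·286.70/1370.30 = 37.242 → 37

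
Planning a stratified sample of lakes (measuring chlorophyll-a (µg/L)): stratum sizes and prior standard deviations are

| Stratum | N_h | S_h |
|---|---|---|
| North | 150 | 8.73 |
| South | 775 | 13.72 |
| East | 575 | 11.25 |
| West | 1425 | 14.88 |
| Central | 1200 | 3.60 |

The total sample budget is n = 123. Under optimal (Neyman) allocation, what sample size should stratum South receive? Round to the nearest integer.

30

Neyman allocation: n_h = n · N_h S_h / Σ N_i S_i, with n = 123.
  stratum North: N_h·S_h = 150·8.73 = 1309.50
  stratum South: N_h·S_h = 775·13.72 = 10633.00
  stratum East: N_h·S_h = 575·11.25 = 6468.75
  stratum West: N_h·S_h = 1425·14.88 = 21204.00
  stratum Central: N_h·S_h = 1200·3.60 = 4320.00
Σ N_h S_h = 43935.25
n for stratum South = 123·10633.00/43935.25 = 29.768 → 30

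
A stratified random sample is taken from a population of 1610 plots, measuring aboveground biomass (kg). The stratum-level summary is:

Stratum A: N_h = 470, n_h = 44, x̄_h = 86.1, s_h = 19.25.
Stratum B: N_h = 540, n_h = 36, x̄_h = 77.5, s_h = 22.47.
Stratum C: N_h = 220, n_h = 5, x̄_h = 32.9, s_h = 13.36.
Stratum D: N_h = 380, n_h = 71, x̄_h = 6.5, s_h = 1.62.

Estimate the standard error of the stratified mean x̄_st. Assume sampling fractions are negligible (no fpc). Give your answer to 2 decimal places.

SE(x̄_st) ≈ 1.72

V̂(x̄_st) = Σ W_h² s_h²/n_h, with W_h = N_h/N and N = 1610:
  stratum A: (470/1610)²·19.25²/44 = 0.717716
  stratum B: (540/1610)²·22.47²/36 = 1.57775
  stratum C: (220/1610)²·13.36²/5 = 0.666556
  stratum D: (380/1610)²·1.62²/71 = 0.00205915
V̂(x̄_st) = 2.96409
SE(x̄_st) = √2.96409 = 1.72165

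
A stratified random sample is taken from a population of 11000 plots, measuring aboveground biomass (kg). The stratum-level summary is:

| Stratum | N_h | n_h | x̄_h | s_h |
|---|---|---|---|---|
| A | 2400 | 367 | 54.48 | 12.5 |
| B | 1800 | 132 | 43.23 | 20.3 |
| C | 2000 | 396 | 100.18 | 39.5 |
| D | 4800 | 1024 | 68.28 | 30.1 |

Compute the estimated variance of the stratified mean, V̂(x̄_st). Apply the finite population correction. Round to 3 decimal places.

V̂(x̄_st) ≈ 0.332

V̂(x̄_st) = Σ W_h² (1 − n_h/N_h) s_h²/n_h, with W_h = N_h/N and N = 11000:
  stratum A: (2400/11000)²·(1 − 367/2400)·12.5²/367 = 0.0171679
  stratum B: (1800/11000)²·(1 − 132/1800)·20.3²/132 = 0.0774643
  stratum C: (2000/11000)²·(1 − 396/2000)·39.5²/396 = 0.10446
  stratum D: (4800/11000)²·(1 − 1024/4800)·30.1²/1024 = 0.132532
V̂(x̄_st) = 0.331624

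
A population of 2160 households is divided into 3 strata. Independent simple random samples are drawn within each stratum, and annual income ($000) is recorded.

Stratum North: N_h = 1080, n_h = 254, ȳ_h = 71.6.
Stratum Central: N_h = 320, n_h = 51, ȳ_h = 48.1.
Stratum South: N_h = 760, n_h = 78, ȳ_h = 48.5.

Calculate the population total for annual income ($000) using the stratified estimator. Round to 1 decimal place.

τ̂_st ≈ 129580.0

τ̂_st = Σ N_h ȳ_h = 1080·71.6 + 320·48.1 + 760·48.5 = 129580.0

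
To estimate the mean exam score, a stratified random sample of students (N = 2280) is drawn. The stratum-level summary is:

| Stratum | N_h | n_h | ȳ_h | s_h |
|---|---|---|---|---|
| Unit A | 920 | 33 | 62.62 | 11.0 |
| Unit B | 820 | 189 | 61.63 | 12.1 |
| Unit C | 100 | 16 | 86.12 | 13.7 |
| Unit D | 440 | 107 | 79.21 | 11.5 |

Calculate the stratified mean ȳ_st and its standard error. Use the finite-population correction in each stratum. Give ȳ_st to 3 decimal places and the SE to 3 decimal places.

ȳ_st = Σ W_h ȳ_h = (920·62.62 + 820·61.63 + 100·86.12 + 440·79.21)/2280 = 66.49623
V̂(ȳ_st) = Σ W_h² (1 − n_h/N_h) s_h²/n_h, with W_h = N_h/N and N = 2280:
  stratum Unit A: (920/2280)²·(1 − 33/920)·11.0²/33 = 0.57559
  stratum Unit B: (820/2280)²·(1 − 189/820)·12.1²/189 = 0.077105
  stratum Unit C: (100/2280)²·(1 − 16/100)·13.7²/16 = 0.0189553
  stratum Unit D: (440/2280)²·(1 − 107/440)·11.5²/107 = 0.0348369
V̂(ȳ_st) = 0.706487
SE(ȳ_st) = √0.706487 = 0.840528

ȳ_st ≈ 66.496, SE ≈ 0.841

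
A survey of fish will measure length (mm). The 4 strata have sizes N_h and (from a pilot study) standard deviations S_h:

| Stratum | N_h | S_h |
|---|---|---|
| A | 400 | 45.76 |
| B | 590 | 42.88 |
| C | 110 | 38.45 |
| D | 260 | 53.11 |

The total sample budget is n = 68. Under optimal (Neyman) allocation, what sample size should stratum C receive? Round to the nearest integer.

5

Neyman allocation: n_h = n · N_h S_h / Σ N_i S_i, with n = 68.
  stratum A: N_h·S_h = 400·45.76 = 18304.00
  stratum B: N_h·S_h = 590·42.88 = 25299.20
  stratum C: N_h·S_h = 110·38.45 = 4229.50
  stratum D: N_h·S_h = 260·53.11 = 13808.60
Σ N_h S_h = 61641.30
n for stratum C = 68·4229.50/61641.30 = 4.666 → 5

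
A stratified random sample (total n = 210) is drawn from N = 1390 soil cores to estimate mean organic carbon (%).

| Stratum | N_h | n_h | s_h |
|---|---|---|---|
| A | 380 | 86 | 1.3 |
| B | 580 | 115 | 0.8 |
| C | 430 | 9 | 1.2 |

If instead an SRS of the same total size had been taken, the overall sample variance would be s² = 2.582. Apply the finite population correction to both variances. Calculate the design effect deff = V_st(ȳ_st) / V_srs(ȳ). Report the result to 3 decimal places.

deff ≈ 1.620

V̂(ȳ_st) = Σ W_h² (1 − n_h/N_h) s_h²/n_h, with W_h = N_h/N and N = 1390:
  stratum A: (380/1390)²·(1 − 86/380)·1.3²/86 = 0.00113629
  stratum B: (580/1390)²·(1 − 115/580)·0.8²/115 = 0.000776843
  stratum C: (430/1390)²·(1 − 9/430)·1.2²/9 = 0.0149914
V_st = 0.0169045
V_srs = (1 − 210/1390)·2.582/210 = 0.0104377
deff = V_st / V_srs = 0.0169045/0.0104377 = 1.6196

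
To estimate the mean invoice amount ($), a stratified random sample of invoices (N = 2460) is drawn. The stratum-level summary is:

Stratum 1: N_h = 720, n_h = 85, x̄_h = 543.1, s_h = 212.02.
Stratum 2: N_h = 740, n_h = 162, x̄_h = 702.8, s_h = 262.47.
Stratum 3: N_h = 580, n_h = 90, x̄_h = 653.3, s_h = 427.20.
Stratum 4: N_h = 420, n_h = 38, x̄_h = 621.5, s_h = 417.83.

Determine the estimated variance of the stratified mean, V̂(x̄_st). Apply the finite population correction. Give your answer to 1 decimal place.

V̂(x̄_st) ≈ 287.0

V̂(x̄_st) = Σ W_h² (1 − n_h/N_h) s_h²/n_h, with W_h = N_h/N and N = 2460:
  stratum 1: (720/2460)²·(1 − 85/720)·212.02²/85 = 39.955
  stratum 2: (740/2460)²·(1 − 162/740)·262.47²/162 = 30.0562
  stratum 3: (580/2460)²·(1 − 90/580)·427.20²/90 = 95.23
  stratum 4: (420/2460)²·(1 − 38/420)·417.83²/38 = 121.803
V̂(x̄_st) = 287.044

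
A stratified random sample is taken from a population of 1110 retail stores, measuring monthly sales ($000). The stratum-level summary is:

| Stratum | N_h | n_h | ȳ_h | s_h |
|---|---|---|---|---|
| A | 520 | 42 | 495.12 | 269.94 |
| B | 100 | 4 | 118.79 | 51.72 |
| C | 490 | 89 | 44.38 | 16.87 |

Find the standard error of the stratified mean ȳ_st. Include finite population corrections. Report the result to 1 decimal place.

SE(ȳ_st) ≈ 18.9

V̂(ȳ_st) = Σ W_h² (1 − n_h/N_h) s_h²/n_h, with W_h = N_h/N and N = 1110:
  stratum A: (520/1110)²·(1 − 42/520)·269.94²/42 = 350.002
  stratum B: (100/1110)²·(1 − 4/100)·51.72²/4 = 5.21053
  stratum C: (490/1110)²·(1 − 89/490)·16.87²/89 = 0.509958
V̂(ȳ_st) = 355.722
SE(ȳ_st) = √355.722 = 18.8606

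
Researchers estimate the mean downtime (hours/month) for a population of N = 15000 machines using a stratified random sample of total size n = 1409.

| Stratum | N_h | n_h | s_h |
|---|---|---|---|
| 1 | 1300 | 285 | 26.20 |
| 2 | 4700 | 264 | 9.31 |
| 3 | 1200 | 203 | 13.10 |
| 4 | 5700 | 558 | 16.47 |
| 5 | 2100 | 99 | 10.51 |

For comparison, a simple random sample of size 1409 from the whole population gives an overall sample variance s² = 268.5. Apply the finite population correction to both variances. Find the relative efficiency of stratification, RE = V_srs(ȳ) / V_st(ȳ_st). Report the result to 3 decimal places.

RE ≈ 1.296

V̂(ȳ_st) = Σ W_h² (1 − n_h/N_h) s_h²/n_h, with W_h = N_h/N and N = 15000:
  stratum 1: (1300/15000)²·(1 − 285/1300)·26.20²/285 = 0.0141249
  stratum 2: (4700/15000)²·(1 − 264/4700)·9.31²/264 = 0.030423
  stratum 3: (1200/15000)²·(1 − 203/1200)·13.10²/203 = 0.00449511
  stratum 4: (5700/15000)²·(1 − 558/5700)·16.47²/558 = 0.0633253
  stratum 5: (2100/15000)²·(1 − 99/2100)·10.51²/99 = 0.0208379
V_st = 0.133206
V_srs = (1 − 1409/15000)·268.5/1409 = 0.172661
Relative efficiency = V_srs / V_st = 0.172661/0.133206 = 1.2962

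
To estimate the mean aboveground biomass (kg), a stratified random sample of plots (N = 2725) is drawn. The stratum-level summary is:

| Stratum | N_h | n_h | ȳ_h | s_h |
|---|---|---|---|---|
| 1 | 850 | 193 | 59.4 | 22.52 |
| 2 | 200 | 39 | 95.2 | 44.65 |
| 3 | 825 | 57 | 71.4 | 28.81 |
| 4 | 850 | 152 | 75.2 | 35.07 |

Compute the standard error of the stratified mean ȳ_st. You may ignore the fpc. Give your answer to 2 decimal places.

SE(ȳ_st) ≈ 1.63

V̂(ȳ_st) = Σ W_h² s_h²/n_h, with W_h = N_h/N and N = 2725:
  stratum 1: (850/2725)²·22.52²/193 = 0.255673
  stratum 2: (200/2725)²·44.65²/39 = 0.275363
  stratum 3: (825/2725)²·28.81²/57 = 1.33471
  stratum 4: (850/2725)²·35.07²/152 = 0.787286
V̂(ȳ_st) = 2.65303
SE(ȳ_st) = √2.65303 = 1.62881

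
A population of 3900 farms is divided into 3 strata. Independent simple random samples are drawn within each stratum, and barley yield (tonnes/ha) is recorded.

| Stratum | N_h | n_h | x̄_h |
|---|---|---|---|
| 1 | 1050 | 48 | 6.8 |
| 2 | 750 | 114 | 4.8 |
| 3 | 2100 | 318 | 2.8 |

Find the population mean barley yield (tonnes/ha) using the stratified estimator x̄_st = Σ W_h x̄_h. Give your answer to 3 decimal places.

x̄_st ≈ 4.262

N = Σ N_h = 3900. Stratum weights W_h = N_h/N.
x̄_st = (1050·6.8 + 750·4.8 + 2100·2.8) / 3900 = 4.26154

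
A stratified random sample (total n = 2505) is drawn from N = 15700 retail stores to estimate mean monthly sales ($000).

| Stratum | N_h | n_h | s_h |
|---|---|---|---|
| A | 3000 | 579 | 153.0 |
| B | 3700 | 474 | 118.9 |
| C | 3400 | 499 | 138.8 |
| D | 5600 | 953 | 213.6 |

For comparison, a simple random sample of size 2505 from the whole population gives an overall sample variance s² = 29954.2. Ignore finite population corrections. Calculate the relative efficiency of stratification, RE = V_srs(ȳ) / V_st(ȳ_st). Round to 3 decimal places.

V̂(ȳ_st) = Σ W_h² s_h²/n_h, with W_h = N_h/N and N = 15700:
  stratum A: (3000/15700)²·153.0²/579 = 1.47621
  stratum B: (3700/15700)²·118.9²/474 = 1.65649
  stratum C: (3400/15700)²·138.8²/499 = 1.81066
  stratum D: (5600/15700)²·213.6²/953 = 6.09097
V_st = 11.0343
V_srs = s²/n = 29954.2/2505 = 11.9578
Relative efficiency = V_srs / V_st = 11.9578/11.0343 = 1.0837

RE ≈ 1.084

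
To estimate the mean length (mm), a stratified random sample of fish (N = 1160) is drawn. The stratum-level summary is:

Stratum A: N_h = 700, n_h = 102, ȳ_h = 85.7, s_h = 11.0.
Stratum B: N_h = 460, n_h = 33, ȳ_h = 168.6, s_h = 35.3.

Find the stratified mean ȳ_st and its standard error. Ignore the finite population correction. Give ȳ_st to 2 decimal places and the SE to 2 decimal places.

ȳ_st ≈ 118.57, SE ≈ 2.52

ȳ_st = Σ W_h ȳ_h = (700·85.7 + 460·168.6)/1160 = 118.57414
V̂(ȳ_st) = Σ W_h² s_h²/n_h, with W_h = N_h/N and N = 1160:
  stratum A: (700/1160)²·11.0²/102 = 0.431982
  stratum B: (460/1160)²·35.3²/33 = 5.93793
V̂(ȳ_st) = 6.36991
SE(ȳ_st) = √6.36991 = 2.52387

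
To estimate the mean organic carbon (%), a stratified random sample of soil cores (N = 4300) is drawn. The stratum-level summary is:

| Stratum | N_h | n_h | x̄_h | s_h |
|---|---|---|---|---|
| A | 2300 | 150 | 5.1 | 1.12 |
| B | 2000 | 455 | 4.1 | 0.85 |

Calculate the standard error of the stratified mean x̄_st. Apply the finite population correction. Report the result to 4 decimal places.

V̂(x̄_st) = Σ W_h² (1 − n_h/N_h) s_h²/n_h, with W_h = N_h/N and N = 4300:
  stratum A: (2300/4300)²·(1 − 150/2300)·1.12²/150 = 0.00223653
  stratum B: (2000/4300)²·(1 − 455/2000)·0.85²/455 = 0.000265368
V̂(x̄_st) = 0.00250189
SE(x̄_st) = √0.00250189 = 0.0500189

SE(x̄_st) ≈ 0.0500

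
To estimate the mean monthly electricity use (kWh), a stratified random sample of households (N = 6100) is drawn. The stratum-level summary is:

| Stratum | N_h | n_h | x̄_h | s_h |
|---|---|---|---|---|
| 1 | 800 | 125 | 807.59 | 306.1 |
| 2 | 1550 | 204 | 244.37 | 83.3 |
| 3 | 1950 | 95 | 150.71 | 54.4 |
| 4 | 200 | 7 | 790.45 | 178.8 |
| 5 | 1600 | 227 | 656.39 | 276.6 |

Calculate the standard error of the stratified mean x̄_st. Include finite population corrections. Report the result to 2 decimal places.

SE(x̄_st) ≈ 6.36

V̂(x̄_st) = Σ W_h² (1 − n_h/N_h) s_h²/n_h, with W_h = N_h/N and N = 6100:
  stratum 1: (800/6100)²·(1 − 125/800)·306.1²/125 = 10.878
  stratum 2: (1550/6100)²·(1 − 204/1550)·83.3²/204 = 1.90712
  stratum 3: (1950/6100)²·(1 − 95/1950)·54.4²/95 = 3.02826
  stratum 4: (200/6100)²·(1 − 7/200)·178.8²/7 = 4.73767
  stratum 5: (1600/6100)²·(1 − 227/1600)·276.6²/227 = 19.898
V̂(x̄_st) = 40.4491
SE(x̄_st) = √40.4491 = 6.35996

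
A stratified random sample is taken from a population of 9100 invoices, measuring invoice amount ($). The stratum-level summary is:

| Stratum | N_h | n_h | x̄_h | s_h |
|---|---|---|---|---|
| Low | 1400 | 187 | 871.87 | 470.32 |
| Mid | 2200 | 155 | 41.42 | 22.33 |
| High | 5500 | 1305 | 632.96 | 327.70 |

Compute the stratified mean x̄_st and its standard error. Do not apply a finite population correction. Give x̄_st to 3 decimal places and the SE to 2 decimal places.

x̄_st = Σ W_h x̄_h = (1400·871.87 + 2200·41.42 + 5500·632.96)/9100 = 526.70571
V̂(x̄_st) = Σ W_h² s_h²/n_h, with W_h = N_h/N and N = 9100:
  stratum Low: (1400/9100)²·470.32²/187 = 27.9975
  stratum Mid: (2200/9100)²·22.33²/155 = 0.188022
  stratum High: (5500/9100)²·327.70²/1305 = 30.0597
V̂(x̄_st) = 58.2452
SE(x̄_st) = √58.2452 = 7.63185

x̄_st ≈ 526.706, SE ≈ 7.63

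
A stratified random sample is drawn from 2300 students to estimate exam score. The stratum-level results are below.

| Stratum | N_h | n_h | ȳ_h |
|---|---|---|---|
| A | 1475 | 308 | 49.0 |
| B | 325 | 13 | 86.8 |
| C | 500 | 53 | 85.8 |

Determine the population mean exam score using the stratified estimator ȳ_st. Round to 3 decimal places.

ȳ_st ≈ 62.341

N = Σ N_h = 2300. Stratum weights W_h = N_h/N.
ȳ_st = (1475·49.0 + 325·86.8 + 500·85.8) / 2300 = 62.34130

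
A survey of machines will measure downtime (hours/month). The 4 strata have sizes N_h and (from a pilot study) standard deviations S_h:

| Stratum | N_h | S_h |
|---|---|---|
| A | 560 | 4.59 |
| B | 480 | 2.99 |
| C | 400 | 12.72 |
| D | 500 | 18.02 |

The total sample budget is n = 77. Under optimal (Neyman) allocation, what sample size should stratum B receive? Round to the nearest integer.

6

Neyman allocation: n_h = n · N_h S_h / Σ N_i S_i, with n = 77.
  stratum A: N_h·S_h = 560·4.59 = 2570.40
  stratum B: N_h·S_h = 480·2.99 = 1435.20
  stratum C: N_h·S_h = 400·12.72 = 5088.00
  stratum D: N_h·S_h = 500·18.02 = 9010.00
Σ N_h S_h = 18103.60
n for stratum B = 77·1435.20/18103.60 = 6.104 → 6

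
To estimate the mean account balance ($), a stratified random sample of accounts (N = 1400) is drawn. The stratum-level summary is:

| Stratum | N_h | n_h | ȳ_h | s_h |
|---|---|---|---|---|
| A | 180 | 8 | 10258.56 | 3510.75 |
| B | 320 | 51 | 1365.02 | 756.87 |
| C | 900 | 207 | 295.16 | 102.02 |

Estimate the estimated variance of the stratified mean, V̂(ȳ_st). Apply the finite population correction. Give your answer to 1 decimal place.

V̂(ȳ_st) ≈ 24845.6

V̂(ȳ_st) = Σ W_h² (1 − n_h/N_h) s_h²/n_h, with W_h = N_h/N and N = 1400:
  stratum A: (180/1400)²·(1 − 8/180)·3510.75²/8 = 24336.3
  stratum B: (320/1400)²·(1 − 51/320)·756.87²/51 = 493.308
  stratum C: (900/1400)²·(1 − 207/900)·102.02²/207 = 16
V̂(ȳ_st) = 24845.6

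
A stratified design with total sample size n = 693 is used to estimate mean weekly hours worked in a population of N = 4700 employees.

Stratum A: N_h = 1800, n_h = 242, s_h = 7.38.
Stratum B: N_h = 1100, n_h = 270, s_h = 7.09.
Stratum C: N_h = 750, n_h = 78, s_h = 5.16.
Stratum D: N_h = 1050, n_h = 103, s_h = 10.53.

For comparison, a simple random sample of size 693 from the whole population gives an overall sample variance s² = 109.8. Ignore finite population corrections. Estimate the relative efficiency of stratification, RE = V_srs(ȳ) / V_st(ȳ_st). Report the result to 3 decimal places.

RE ≈ 1.500

V̂(ȳ_st) = Σ W_h² s_h²/n_h, with W_h = N_h/N and N = 4700:
  stratum A: (1800/4700)²·7.38²/242 = 0.0330101
  stratum B: (1100/4700)²·7.09²/270 = 0.0101981
  stratum C: (750/4700)²·5.16²/78 = 0.00869224
  stratum D: (1050/4700)²·10.53²/103 = 0.0537282
V_st = 0.105629
V_srs = s²/n = 109.8/693 = 0.158442
Relative efficiency = V_srs / V_st = 0.158442/0.105629 = 1.5000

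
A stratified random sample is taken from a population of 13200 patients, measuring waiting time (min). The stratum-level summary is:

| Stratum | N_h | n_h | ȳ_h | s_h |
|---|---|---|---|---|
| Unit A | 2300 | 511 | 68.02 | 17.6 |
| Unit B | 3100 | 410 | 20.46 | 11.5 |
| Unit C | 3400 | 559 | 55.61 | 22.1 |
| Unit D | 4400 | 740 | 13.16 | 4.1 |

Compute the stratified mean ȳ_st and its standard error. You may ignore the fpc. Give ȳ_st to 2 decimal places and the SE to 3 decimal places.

ȳ_st ≈ 35.37, SE ≈ 0.311

ȳ_st = Σ W_h ȳ_h = (2300·68.02 + 3100·20.46 + 3400·55.61 + 4400·13.16)/13200 = 35.36742
V̂(ȳ_st) = Σ W_h² s_h²/n_h, with W_h = N_h/N and N = 13200:
  stratum Unit A: (2300/13200)²·17.6²/511 = 0.018404
  stratum Unit B: (3100/13200)²·11.5²/410 = 0.0177905
  stratum Unit C: (3400/13200)²·22.1²/559 = 0.0579673
  stratum Unit D: (4400/13200)²·4.1²/740 = 0.00252402
V̂(ȳ_st) = 0.0966857
SE(ȳ_st) = √0.0966857 = 0.310943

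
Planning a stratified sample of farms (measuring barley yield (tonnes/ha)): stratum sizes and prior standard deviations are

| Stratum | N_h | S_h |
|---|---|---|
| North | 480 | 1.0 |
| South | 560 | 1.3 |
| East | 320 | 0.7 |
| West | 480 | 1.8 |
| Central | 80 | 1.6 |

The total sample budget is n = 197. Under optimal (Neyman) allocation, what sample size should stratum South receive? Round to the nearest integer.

59

Neyman allocation: n_h = n · N_h S_h / Σ N_i S_i, with n = 197.
  stratum North: N_h·S_h = 480·1.0 = 480.00
  stratum South: N_h·S_h = 560·1.3 = 728.00
  stratum East: N_h·S_h = 320·0.7 = 224.00
  stratum West: N_h·S_h = 480·1.8 = 864.00
  stratum Central: N_h·S_h = 80·1.6 = 128.00
Σ N_h S_h = 2424.00
n for stratum South = 197·728.00/2424.00 = 59.165 → 59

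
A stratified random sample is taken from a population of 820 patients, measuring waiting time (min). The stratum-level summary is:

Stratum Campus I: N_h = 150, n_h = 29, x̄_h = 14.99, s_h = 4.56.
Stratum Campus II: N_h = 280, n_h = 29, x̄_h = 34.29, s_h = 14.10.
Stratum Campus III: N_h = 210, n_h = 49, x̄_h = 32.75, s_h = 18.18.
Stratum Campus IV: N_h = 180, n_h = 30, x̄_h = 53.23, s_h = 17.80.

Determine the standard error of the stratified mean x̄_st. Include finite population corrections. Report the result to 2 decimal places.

V̂(x̄_st) = Σ W_h² (1 − n_h/N_h) s_h²/n_h, with W_h = N_h/N and N = 820:
  stratum Campus I: (150/820)²·(1 − 29/150)·4.56²/29 = 0.0193544
  stratum Campus II: (280/820)²·(1 − 29/280)·14.10²/29 = 0.716546
  stratum Campus III: (210/820)²·(1 − 49/210)·18.18²/49 = 0.339164
  stratum Campus IV: (180/820)²·(1 − 30/180)·17.80²/30 = 0.424087
V̂(x̄_st) = 1.49915
SE(x̄_st) = √1.49915 = 1.2244

SE(x̄_st) ≈ 1.22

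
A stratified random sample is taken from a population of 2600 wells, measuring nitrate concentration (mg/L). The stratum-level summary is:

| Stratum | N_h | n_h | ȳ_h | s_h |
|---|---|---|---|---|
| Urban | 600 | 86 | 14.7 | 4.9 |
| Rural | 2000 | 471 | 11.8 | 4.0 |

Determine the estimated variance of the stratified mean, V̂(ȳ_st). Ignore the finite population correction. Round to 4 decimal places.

V̂(ȳ_st) ≈ 0.0350

V̂(ȳ_st) = Σ W_h² s_h²/n_h, with W_h = N_h/N and N = 2600:
  stratum Urban: (600/2600)²·4.9²/86 = 0.0148679
  stratum Rural: (2000/2600)²·4.0²/471 = 0.0201008
V̂(ȳ_st) = 0.0349687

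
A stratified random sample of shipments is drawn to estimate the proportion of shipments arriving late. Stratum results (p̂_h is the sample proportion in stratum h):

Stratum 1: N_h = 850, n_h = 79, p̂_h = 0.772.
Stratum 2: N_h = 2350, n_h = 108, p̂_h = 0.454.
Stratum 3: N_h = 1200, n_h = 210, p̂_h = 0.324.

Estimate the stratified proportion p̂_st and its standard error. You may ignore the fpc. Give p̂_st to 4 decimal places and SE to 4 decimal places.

p̂_st ≈ 0.4800, SE ≈ 0.0287

N = 4400; stratum weights W_h = N_h/N.
p̂_st = Σ W_h p̂_h = (850·0.772 + 2350·0.454 + 1200·0.324)/4400 = 0.47998
V̂(p̂_st) = Σ W_h² p̂_h(1−p̂_h)/(n_h−1):
  stratum 1: (850/4400)²·0.772·0.228/78 = 8.42151e-05
  stratum 2: (2350/4400)²·0.454·0.546/107 = 0.000660838
  stratum 3: (1200/4400)²·0.324·0.676/209 = 7.79476e-05
V̂(p̂_st) = 0.000823001; SE = √V̂ = 0.028688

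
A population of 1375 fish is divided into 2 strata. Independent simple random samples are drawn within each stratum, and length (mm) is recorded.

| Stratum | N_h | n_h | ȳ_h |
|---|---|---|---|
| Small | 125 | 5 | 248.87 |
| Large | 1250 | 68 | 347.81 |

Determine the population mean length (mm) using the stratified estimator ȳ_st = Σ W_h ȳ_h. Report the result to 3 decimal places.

ȳ_st ≈ 338.815

N = Σ N_h = 1375. Stratum weights W_h = N_h/N.
ȳ_st = (125·248.87 + 1250·347.81) / 1375 = 338.81545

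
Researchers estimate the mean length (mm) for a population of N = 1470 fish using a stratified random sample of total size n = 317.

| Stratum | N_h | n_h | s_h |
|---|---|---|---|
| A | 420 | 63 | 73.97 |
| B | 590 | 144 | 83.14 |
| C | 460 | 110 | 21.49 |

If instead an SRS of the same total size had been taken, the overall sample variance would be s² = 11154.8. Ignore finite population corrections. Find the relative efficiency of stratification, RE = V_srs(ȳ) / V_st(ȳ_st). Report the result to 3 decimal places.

V̂(ȳ_st) = Σ W_h² s_h²/n_h, with W_h = N_h/N and N = 1470:
  stratum A: (420/1470)²·73.97²/63 = 7.08981
  stratum B: (590/1470)²·83.14²/144 = 7.73262
  stratum C: (460/1470)²·21.49²/110 = 0.411113
V_st = 15.2335
V_srs = s²/n = 11154.8/317 = 35.1886
Relative efficiency = V_srs / V_st = 35.1886/15.2335 = 2.3099

RE ≈ 2.310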